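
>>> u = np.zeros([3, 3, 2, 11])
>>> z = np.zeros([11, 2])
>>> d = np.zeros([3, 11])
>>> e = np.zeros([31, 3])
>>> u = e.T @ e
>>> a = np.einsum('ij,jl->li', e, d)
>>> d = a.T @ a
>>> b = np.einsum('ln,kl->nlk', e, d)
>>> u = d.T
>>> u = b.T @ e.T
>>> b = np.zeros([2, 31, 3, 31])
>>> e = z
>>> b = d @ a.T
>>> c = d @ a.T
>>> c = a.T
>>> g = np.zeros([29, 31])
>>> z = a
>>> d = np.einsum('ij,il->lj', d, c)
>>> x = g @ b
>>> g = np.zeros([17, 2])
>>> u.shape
(31, 31, 31)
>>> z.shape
(11, 31)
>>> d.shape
(11, 31)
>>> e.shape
(11, 2)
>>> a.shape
(11, 31)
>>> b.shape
(31, 11)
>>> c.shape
(31, 11)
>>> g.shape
(17, 2)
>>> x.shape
(29, 11)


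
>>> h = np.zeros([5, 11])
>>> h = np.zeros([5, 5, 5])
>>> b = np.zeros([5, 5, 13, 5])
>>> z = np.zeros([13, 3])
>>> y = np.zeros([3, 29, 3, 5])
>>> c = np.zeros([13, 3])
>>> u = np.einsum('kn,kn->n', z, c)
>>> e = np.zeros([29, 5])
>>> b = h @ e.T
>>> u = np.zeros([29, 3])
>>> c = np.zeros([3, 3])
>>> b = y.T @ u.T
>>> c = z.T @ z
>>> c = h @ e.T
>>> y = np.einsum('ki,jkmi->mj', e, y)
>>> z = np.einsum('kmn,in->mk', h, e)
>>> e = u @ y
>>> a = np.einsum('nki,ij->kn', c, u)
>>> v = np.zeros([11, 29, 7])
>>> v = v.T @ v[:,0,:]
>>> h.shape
(5, 5, 5)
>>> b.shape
(5, 3, 29, 29)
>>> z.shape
(5, 5)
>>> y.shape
(3, 3)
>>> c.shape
(5, 5, 29)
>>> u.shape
(29, 3)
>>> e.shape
(29, 3)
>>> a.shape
(5, 5)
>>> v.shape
(7, 29, 7)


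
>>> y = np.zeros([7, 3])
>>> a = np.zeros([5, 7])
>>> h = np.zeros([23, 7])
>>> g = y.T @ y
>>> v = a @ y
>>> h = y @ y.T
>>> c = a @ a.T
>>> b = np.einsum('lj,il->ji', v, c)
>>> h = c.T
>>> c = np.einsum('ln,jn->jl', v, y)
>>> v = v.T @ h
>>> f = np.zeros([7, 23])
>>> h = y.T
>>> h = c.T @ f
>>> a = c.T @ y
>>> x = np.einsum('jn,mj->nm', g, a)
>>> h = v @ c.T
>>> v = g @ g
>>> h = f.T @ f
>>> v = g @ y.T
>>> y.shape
(7, 3)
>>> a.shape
(5, 3)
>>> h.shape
(23, 23)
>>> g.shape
(3, 3)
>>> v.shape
(3, 7)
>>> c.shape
(7, 5)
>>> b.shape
(3, 5)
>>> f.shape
(7, 23)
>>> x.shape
(3, 5)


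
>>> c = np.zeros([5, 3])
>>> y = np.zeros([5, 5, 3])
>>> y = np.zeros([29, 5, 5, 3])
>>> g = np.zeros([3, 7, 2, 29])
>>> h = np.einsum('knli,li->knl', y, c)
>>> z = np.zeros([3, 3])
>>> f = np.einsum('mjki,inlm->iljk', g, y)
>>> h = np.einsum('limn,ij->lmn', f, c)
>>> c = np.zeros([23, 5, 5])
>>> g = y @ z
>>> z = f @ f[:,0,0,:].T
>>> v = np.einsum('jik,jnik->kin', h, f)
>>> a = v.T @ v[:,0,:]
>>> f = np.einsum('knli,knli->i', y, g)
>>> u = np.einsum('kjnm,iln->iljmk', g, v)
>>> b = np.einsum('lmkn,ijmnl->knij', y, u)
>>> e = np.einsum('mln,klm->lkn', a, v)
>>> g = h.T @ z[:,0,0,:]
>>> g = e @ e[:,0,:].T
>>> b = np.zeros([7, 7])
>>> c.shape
(23, 5, 5)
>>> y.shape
(29, 5, 5, 3)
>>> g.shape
(7, 2, 7)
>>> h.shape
(29, 7, 2)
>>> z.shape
(29, 5, 7, 29)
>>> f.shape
(3,)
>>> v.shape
(2, 7, 5)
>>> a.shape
(5, 7, 5)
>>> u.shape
(2, 7, 5, 3, 29)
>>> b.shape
(7, 7)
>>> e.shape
(7, 2, 5)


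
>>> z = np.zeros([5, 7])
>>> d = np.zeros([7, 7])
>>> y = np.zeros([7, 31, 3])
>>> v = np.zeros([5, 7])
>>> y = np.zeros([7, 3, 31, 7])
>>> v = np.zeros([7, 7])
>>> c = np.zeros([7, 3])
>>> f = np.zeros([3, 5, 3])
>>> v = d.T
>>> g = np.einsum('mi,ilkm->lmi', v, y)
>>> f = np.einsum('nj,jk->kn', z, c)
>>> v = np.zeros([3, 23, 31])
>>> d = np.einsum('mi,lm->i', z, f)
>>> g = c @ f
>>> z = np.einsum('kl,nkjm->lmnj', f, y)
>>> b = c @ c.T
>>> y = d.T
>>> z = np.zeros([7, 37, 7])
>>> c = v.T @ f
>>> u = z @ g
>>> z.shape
(7, 37, 7)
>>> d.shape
(7,)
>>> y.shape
(7,)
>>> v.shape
(3, 23, 31)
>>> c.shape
(31, 23, 5)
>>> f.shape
(3, 5)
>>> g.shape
(7, 5)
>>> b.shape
(7, 7)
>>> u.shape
(7, 37, 5)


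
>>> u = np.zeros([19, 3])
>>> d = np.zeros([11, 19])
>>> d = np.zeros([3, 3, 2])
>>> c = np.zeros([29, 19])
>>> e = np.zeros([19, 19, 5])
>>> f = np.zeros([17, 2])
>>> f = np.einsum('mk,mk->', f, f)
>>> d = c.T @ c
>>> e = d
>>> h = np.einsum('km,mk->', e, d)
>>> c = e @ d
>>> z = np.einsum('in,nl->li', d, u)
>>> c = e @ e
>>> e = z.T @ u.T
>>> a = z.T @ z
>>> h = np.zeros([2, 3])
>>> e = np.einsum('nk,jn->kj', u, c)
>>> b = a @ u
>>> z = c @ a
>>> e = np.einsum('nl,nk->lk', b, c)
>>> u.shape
(19, 3)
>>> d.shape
(19, 19)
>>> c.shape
(19, 19)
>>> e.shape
(3, 19)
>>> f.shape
()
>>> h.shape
(2, 3)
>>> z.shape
(19, 19)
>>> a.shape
(19, 19)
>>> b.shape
(19, 3)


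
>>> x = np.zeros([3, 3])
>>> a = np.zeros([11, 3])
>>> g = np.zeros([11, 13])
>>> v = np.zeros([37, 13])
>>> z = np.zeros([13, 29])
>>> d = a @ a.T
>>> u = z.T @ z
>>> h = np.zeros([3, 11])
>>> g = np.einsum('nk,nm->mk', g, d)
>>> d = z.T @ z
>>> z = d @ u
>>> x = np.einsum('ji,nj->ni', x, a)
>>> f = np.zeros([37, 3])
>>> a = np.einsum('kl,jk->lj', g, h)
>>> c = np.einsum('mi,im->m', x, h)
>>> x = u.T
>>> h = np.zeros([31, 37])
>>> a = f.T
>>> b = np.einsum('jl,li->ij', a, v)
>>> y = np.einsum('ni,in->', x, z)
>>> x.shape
(29, 29)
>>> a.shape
(3, 37)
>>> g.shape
(11, 13)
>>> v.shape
(37, 13)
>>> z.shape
(29, 29)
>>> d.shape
(29, 29)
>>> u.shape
(29, 29)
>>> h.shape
(31, 37)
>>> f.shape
(37, 3)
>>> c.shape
(11,)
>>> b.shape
(13, 3)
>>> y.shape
()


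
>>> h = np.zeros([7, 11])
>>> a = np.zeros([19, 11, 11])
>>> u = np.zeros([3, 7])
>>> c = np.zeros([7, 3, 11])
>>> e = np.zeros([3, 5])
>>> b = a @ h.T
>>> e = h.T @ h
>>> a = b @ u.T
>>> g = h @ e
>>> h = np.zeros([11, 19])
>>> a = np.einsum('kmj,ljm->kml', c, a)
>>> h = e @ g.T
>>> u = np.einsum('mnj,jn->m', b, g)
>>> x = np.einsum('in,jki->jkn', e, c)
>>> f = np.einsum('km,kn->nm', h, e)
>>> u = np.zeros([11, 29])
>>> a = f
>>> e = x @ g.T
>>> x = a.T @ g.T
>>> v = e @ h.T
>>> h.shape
(11, 7)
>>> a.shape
(11, 7)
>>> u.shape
(11, 29)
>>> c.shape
(7, 3, 11)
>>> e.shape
(7, 3, 7)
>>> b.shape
(19, 11, 7)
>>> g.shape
(7, 11)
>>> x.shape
(7, 7)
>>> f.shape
(11, 7)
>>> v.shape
(7, 3, 11)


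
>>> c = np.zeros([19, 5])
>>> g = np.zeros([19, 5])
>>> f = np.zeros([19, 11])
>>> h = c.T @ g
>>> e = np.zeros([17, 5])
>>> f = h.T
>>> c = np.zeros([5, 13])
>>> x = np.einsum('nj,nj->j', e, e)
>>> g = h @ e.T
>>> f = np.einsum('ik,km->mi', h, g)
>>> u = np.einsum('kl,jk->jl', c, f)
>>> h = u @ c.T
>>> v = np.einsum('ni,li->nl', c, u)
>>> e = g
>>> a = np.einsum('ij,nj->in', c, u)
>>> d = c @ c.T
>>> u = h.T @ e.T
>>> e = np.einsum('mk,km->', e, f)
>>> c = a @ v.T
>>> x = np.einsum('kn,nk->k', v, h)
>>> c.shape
(5, 5)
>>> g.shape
(5, 17)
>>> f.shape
(17, 5)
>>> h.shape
(17, 5)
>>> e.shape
()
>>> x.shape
(5,)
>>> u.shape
(5, 5)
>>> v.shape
(5, 17)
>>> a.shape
(5, 17)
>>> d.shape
(5, 5)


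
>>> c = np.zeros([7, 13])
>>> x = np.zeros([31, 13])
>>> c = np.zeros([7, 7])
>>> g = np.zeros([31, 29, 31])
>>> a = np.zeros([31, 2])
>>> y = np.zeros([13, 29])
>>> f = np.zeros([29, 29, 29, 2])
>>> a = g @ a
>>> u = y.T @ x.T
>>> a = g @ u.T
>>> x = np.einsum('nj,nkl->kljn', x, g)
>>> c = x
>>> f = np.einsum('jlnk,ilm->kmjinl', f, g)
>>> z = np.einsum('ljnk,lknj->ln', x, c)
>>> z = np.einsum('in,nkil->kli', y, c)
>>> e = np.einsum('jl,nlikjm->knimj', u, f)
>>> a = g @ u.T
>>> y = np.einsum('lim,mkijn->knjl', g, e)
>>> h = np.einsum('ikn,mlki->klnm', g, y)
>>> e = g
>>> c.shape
(29, 31, 13, 31)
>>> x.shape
(29, 31, 13, 31)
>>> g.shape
(31, 29, 31)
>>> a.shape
(31, 29, 29)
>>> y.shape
(2, 29, 29, 31)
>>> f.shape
(2, 31, 29, 31, 29, 29)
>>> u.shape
(29, 31)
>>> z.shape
(31, 31, 13)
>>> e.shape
(31, 29, 31)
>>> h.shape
(29, 29, 31, 2)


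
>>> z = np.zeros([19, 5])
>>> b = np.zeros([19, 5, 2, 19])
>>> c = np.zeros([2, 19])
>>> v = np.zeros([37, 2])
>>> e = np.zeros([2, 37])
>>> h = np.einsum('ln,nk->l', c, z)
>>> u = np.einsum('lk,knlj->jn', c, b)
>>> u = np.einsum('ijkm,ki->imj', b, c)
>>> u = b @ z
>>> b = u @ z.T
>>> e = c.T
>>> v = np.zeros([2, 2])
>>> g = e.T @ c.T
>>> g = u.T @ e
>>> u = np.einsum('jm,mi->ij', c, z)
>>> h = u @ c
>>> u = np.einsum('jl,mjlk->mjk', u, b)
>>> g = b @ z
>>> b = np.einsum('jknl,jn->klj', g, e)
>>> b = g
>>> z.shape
(19, 5)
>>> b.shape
(19, 5, 2, 5)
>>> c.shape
(2, 19)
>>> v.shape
(2, 2)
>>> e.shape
(19, 2)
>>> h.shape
(5, 19)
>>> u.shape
(19, 5, 19)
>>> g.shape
(19, 5, 2, 5)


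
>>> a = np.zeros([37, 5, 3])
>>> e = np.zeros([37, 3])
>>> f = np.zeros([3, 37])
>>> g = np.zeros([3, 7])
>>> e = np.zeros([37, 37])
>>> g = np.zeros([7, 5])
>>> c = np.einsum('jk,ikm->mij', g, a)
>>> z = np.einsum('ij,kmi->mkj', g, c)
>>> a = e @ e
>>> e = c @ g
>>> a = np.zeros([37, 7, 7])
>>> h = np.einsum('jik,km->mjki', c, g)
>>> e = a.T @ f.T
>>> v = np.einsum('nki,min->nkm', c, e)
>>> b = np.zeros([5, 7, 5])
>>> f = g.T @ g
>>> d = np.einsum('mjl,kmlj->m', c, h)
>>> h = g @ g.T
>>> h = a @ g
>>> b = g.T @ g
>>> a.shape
(37, 7, 7)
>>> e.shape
(7, 7, 3)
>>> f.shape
(5, 5)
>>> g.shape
(7, 5)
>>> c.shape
(3, 37, 7)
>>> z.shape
(37, 3, 5)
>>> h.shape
(37, 7, 5)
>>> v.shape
(3, 37, 7)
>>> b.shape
(5, 5)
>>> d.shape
(3,)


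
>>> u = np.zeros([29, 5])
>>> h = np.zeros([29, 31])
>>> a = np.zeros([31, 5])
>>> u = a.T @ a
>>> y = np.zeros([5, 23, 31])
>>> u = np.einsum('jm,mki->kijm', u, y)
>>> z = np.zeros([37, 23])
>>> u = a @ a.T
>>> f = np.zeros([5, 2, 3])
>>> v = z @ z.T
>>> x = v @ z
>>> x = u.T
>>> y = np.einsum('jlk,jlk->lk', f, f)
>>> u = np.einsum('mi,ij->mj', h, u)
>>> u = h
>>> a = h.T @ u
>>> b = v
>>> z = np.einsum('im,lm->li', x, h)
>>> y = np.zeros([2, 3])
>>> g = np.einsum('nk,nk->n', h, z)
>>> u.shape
(29, 31)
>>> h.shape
(29, 31)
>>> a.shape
(31, 31)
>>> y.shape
(2, 3)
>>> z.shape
(29, 31)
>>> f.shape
(5, 2, 3)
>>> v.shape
(37, 37)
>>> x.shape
(31, 31)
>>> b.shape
(37, 37)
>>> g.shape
(29,)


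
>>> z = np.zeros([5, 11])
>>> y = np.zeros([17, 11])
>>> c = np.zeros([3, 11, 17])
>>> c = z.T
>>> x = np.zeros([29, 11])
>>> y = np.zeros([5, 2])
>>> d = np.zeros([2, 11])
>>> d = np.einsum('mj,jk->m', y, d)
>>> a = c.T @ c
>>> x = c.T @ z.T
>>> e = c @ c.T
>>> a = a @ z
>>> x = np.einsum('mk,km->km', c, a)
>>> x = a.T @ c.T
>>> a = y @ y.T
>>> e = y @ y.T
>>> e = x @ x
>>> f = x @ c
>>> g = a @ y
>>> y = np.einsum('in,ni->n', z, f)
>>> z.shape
(5, 11)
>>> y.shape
(11,)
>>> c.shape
(11, 5)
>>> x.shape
(11, 11)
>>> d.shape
(5,)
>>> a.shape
(5, 5)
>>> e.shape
(11, 11)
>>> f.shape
(11, 5)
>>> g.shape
(5, 2)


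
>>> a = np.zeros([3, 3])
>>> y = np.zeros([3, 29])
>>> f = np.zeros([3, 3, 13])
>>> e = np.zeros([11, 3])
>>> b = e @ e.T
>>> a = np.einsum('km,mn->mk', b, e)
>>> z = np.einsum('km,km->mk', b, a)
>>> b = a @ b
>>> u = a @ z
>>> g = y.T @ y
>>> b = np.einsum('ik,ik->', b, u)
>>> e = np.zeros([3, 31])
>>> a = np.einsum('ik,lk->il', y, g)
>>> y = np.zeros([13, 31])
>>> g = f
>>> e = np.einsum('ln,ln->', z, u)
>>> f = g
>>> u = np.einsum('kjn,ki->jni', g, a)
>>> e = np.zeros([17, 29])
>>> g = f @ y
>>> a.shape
(3, 29)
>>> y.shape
(13, 31)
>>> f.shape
(3, 3, 13)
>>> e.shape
(17, 29)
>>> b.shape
()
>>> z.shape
(11, 11)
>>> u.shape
(3, 13, 29)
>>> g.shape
(3, 3, 31)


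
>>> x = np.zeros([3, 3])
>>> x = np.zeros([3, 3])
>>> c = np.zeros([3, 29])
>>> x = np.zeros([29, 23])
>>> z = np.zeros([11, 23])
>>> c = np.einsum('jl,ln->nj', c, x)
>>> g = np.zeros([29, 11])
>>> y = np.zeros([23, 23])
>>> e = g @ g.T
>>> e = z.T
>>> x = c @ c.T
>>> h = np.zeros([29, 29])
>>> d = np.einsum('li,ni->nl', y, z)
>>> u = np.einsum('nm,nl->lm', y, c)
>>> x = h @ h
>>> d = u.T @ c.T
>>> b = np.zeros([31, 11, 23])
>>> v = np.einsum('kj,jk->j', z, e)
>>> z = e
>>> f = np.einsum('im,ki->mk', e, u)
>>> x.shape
(29, 29)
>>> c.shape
(23, 3)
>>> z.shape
(23, 11)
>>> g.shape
(29, 11)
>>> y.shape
(23, 23)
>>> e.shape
(23, 11)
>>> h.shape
(29, 29)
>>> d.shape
(23, 23)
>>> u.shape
(3, 23)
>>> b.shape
(31, 11, 23)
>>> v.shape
(23,)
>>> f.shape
(11, 3)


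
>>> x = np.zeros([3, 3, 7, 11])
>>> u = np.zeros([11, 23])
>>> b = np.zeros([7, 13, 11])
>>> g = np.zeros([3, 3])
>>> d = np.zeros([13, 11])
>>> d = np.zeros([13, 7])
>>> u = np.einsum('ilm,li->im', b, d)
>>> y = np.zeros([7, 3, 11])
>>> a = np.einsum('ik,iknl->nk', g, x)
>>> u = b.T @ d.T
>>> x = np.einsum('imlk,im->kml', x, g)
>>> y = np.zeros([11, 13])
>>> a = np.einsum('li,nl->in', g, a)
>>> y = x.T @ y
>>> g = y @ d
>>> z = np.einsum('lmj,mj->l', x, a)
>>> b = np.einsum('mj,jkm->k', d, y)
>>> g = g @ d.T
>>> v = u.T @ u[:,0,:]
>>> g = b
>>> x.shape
(11, 3, 7)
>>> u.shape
(11, 13, 13)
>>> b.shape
(3,)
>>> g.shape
(3,)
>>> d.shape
(13, 7)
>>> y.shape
(7, 3, 13)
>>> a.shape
(3, 7)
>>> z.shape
(11,)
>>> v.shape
(13, 13, 13)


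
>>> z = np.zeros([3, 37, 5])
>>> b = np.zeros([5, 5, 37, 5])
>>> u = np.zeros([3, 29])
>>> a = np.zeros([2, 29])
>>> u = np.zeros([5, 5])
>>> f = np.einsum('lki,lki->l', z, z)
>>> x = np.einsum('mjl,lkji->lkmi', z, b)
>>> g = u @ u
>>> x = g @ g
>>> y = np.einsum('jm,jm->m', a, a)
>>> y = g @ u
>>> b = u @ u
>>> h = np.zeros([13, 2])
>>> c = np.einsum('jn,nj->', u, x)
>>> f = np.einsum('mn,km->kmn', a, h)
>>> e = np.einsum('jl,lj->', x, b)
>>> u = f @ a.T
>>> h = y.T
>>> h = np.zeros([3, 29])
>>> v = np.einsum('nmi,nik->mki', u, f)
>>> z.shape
(3, 37, 5)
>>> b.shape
(5, 5)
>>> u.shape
(13, 2, 2)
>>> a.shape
(2, 29)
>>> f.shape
(13, 2, 29)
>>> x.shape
(5, 5)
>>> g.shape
(5, 5)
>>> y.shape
(5, 5)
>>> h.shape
(3, 29)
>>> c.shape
()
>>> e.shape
()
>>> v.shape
(2, 29, 2)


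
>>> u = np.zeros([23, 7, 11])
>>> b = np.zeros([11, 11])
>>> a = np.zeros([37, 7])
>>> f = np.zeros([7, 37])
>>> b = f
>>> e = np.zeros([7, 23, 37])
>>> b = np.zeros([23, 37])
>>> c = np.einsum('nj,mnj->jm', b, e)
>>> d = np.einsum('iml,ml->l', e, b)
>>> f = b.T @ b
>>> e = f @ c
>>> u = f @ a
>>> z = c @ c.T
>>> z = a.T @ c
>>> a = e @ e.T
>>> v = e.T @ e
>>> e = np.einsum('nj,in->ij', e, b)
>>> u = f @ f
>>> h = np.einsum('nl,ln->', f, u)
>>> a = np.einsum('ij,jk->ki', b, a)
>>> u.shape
(37, 37)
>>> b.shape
(23, 37)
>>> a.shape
(37, 23)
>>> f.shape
(37, 37)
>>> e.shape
(23, 7)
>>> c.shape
(37, 7)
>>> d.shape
(37,)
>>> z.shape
(7, 7)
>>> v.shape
(7, 7)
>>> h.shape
()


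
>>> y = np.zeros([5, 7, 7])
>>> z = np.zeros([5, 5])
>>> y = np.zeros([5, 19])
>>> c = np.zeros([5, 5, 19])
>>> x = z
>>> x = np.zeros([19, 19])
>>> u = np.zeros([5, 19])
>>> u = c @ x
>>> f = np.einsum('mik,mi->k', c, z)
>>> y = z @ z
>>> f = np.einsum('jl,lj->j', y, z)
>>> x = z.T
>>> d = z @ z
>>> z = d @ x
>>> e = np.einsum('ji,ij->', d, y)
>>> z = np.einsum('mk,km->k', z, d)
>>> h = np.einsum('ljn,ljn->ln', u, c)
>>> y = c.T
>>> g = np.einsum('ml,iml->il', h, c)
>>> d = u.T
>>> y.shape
(19, 5, 5)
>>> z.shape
(5,)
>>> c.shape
(5, 5, 19)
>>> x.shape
(5, 5)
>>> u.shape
(5, 5, 19)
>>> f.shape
(5,)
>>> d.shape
(19, 5, 5)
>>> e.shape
()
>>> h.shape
(5, 19)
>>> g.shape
(5, 19)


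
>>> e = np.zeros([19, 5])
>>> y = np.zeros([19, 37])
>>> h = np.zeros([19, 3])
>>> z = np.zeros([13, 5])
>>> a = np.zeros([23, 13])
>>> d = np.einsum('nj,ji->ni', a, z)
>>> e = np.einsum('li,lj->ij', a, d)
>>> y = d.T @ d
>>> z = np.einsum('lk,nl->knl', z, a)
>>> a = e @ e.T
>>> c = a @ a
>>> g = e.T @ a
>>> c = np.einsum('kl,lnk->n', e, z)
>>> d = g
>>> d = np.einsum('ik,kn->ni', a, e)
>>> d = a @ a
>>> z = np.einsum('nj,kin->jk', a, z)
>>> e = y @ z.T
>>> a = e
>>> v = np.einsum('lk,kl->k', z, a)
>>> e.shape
(5, 13)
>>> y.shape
(5, 5)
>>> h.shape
(19, 3)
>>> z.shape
(13, 5)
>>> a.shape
(5, 13)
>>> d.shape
(13, 13)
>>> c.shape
(23,)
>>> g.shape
(5, 13)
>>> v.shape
(5,)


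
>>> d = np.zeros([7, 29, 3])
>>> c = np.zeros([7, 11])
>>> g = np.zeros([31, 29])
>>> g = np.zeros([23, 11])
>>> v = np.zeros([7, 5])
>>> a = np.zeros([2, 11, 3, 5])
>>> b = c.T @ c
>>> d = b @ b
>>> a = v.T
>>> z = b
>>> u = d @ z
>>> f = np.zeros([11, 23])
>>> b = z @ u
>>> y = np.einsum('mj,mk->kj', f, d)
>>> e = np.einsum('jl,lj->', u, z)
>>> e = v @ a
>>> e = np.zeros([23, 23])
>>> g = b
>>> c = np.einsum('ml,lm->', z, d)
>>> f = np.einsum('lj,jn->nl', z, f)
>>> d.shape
(11, 11)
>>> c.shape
()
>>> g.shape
(11, 11)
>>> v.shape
(7, 5)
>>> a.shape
(5, 7)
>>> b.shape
(11, 11)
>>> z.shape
(11, 11)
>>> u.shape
(11, 11)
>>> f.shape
(23, 11)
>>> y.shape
(11, 23)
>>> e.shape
(23, 23)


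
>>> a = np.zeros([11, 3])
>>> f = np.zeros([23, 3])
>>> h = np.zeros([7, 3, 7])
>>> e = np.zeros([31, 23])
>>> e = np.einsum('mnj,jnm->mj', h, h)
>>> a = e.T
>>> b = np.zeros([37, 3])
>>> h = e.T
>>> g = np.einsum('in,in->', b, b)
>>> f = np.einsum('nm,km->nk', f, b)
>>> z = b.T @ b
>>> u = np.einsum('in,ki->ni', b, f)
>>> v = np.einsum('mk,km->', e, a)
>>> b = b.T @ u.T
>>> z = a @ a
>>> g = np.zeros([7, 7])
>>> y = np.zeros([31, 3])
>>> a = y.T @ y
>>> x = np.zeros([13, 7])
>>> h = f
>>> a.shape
(3, 3)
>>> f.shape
(23, 37)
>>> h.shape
(23, 37)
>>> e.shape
(7, 7)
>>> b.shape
(3, 3)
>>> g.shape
(7, 7)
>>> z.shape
(7, 7)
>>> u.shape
(3, 37)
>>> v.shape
()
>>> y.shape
(31, 3)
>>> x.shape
(13, 7)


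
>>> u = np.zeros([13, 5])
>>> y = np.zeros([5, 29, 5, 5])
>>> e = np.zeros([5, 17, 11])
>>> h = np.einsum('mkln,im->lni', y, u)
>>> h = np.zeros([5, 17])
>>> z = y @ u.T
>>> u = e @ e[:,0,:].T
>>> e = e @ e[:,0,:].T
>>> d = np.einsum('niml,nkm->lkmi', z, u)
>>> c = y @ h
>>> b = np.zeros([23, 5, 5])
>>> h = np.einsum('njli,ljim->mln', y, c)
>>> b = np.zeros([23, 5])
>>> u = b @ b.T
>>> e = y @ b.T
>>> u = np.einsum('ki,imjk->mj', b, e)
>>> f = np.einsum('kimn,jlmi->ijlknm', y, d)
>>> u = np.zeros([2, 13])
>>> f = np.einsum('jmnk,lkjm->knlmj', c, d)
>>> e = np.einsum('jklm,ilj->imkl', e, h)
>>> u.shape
(2, 13)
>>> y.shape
(5, 29, 5, 5)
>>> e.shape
(17, 23, 29, 5)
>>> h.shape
(17, 5, 5)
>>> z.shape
(5, 29, 5, 13)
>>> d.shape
(13, 17, 5, 29)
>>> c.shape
(5, 29, 5, 17)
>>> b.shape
(23, 5)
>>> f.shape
(17, 5, 13, 29, 5)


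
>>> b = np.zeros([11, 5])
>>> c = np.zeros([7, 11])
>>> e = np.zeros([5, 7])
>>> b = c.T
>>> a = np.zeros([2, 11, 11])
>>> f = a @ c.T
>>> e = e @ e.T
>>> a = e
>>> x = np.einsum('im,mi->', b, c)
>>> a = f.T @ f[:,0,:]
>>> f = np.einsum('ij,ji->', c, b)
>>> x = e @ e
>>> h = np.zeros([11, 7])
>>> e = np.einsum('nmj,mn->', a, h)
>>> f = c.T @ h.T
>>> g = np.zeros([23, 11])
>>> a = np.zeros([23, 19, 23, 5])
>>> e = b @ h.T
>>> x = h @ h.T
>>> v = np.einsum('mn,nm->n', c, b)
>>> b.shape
(11, 7)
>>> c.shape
(7, 11)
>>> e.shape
(11, 11)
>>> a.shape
(23, 19, 23, 5)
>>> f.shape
(11, 11)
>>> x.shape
(11, 11)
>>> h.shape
(11, 7)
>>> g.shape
(23, 11)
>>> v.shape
(11,)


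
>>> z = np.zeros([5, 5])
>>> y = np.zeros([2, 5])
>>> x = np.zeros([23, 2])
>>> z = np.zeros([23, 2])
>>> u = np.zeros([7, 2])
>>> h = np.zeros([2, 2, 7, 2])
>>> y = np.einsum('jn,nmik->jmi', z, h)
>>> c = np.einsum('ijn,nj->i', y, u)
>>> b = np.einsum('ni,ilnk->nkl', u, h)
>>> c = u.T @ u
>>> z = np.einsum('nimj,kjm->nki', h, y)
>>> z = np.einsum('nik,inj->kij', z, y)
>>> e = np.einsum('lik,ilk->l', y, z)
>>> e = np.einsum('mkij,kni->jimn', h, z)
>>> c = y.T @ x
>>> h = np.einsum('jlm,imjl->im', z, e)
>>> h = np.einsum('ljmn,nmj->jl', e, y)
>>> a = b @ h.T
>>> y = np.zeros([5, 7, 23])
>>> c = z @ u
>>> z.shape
(2, 23, 7)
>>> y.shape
(5, 7, 23)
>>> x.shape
(23, 2)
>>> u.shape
(7, 2)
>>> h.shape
(7, 2)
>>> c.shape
(2, 23, 2)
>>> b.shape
(7, 2, 2)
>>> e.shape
(2, 7, 2, 23)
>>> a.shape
(7, 2, 7)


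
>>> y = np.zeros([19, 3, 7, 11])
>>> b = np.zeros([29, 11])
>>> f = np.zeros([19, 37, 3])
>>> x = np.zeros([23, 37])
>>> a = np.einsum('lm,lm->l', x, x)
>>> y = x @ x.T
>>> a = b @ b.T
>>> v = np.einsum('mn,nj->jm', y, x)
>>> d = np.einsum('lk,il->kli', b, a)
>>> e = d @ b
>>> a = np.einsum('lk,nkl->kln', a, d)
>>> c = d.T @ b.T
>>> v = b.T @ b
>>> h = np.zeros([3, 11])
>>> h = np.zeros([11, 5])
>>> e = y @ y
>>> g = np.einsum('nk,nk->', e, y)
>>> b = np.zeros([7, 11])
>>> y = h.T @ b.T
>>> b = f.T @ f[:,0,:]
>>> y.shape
(5, 7)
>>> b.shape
(3, 37, 3)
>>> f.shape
(19, 37, 3)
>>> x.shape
(23, 37)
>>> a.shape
(29, 29, 11)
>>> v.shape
(11, 11)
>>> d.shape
(11, 29, 29)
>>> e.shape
(23, 23)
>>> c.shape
(29, 29, 29)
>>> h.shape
(11, 5)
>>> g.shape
()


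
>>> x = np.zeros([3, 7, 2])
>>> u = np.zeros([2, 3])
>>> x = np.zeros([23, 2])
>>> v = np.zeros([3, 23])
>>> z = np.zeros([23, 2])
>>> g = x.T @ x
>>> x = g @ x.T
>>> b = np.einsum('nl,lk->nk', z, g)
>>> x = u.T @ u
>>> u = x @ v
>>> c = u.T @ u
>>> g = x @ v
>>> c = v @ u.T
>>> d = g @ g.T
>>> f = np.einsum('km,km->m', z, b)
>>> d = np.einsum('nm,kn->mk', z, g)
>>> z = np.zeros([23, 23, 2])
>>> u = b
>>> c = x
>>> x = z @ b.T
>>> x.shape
(23, 23, 23)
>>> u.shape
(23, 2)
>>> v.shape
(3, 23)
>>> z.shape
(23, 23, 2)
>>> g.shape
(3, 23)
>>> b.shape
(23, 2)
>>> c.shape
(3, 3)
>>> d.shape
(2, 3)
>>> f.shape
(2,)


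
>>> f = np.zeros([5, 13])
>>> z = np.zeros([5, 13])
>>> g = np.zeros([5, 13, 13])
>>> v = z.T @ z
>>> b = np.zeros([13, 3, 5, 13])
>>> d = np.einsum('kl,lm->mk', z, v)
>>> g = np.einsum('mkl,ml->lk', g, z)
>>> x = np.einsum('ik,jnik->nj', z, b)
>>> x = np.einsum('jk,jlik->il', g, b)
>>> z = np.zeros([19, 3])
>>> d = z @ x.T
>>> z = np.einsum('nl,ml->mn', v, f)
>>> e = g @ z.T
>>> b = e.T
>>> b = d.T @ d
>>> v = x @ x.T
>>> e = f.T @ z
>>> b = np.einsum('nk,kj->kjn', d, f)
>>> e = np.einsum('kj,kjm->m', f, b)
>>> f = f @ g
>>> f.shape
(5, 13)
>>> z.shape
(5, 13)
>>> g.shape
(13, 13)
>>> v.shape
(5, 5)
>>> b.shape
(5, 13, 19)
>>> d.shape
(19, 5)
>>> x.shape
(5, 3)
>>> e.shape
(19,)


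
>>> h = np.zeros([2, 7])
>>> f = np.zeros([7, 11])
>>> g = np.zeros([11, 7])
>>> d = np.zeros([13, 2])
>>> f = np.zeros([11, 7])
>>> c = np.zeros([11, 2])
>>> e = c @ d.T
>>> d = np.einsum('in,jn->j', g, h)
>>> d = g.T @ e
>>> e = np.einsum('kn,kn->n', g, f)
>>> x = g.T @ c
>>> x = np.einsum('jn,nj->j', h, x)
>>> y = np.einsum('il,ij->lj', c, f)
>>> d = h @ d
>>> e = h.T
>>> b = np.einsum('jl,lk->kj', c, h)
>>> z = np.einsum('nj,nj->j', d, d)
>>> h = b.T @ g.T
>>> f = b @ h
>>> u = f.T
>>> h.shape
(11, 11)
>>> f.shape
(7, 11)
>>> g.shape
(11, 7)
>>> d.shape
(2, 13)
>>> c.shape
(11, 2)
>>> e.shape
(7, 2)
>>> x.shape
(2,)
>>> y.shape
(2, 7)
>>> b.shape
(7, 11)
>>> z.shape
(13,)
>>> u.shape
(11, 7)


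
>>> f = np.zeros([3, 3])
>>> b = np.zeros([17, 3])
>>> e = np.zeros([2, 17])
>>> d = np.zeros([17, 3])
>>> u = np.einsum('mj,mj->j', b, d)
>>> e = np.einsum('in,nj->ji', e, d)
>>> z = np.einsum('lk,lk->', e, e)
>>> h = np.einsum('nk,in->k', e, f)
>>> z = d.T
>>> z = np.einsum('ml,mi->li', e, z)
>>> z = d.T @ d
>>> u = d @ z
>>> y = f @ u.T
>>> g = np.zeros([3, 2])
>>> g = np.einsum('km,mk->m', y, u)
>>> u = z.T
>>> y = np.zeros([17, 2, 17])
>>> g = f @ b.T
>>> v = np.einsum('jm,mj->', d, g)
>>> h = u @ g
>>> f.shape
(3, 3)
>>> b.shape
(17, 3)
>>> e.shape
(3, 2)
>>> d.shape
(17, 3)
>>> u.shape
(3, 3)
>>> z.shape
(3, 3)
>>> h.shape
(3, 17)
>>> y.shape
(17, 2, 17)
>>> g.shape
(3, 17)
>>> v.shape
()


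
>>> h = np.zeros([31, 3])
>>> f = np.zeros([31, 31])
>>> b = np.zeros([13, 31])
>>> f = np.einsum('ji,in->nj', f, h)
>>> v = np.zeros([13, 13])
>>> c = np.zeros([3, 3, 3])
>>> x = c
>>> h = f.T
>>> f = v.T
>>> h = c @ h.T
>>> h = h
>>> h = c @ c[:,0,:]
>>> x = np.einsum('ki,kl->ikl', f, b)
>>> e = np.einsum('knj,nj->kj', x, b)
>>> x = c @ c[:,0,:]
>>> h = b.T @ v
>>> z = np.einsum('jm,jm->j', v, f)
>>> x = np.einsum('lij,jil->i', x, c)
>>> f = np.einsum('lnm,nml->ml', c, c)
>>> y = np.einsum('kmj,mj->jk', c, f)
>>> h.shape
(31, 13)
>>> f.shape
(3, 3)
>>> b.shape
(13, 31)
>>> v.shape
(13, 13)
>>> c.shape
(3, 3, 3)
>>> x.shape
(3,)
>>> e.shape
(13, 31)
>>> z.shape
(13,)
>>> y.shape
(3, 3)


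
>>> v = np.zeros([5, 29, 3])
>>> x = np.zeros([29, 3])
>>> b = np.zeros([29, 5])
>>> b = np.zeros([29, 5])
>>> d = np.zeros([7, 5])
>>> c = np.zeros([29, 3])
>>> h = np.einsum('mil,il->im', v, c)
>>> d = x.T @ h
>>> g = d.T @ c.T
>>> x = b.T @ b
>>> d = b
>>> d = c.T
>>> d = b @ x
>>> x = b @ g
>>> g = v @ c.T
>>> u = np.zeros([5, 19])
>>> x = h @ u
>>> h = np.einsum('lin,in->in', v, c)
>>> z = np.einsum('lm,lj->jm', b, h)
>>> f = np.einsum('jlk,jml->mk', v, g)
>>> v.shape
(5, 29, 3)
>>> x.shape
(29, 19)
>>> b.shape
(29, 5)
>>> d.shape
(29, 5)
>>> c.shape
(29, 3)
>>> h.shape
(29, 3)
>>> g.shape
(5, 29, 29)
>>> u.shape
(5, 19)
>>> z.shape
(3, 5)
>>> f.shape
(29, 3)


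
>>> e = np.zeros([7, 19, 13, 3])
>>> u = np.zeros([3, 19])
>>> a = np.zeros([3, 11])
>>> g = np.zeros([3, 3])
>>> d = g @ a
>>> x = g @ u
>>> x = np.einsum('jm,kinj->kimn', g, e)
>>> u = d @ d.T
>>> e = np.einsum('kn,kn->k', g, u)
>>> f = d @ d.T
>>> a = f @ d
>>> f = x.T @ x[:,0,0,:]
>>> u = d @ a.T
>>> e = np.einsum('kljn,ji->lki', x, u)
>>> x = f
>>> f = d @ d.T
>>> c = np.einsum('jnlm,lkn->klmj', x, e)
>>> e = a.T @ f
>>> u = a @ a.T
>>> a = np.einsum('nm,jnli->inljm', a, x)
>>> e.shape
(11, 3)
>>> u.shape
(3, 3)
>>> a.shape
(13, 3, 19, 13, 11)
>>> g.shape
(3, 3)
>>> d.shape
(3, 11)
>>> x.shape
(13, 3, 19, 13)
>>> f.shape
(3, 3)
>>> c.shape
(7, 19, 13, 13)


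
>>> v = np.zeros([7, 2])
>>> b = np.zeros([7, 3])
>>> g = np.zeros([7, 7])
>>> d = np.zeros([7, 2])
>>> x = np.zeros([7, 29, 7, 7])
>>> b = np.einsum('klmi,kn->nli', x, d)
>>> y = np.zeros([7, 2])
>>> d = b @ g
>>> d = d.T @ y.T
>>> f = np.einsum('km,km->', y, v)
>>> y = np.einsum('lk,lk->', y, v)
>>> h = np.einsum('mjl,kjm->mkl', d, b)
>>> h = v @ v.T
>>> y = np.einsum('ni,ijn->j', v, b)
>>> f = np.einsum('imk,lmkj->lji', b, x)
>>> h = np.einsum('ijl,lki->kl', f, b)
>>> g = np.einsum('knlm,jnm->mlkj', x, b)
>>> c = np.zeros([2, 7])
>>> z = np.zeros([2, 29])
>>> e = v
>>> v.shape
(7, 2)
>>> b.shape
(2, 29, 7)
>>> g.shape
(7, 7, 7, 2)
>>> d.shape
(7, 29, 7)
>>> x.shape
(7, 29, 7, 7)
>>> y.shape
(29,)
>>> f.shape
(7, 7, 2)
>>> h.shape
(29, 2)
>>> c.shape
(2, 7)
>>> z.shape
(2, 29)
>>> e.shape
(7, 2)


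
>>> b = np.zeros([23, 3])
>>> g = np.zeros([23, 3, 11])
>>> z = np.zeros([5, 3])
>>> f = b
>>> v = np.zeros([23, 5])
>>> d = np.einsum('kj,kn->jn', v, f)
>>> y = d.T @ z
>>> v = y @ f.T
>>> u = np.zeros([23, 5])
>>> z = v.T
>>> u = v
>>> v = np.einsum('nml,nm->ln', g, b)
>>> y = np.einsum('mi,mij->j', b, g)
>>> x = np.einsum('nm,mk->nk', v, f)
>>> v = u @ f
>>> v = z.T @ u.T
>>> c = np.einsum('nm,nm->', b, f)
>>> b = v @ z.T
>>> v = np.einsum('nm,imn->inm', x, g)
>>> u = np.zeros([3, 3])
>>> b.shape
(3, 23)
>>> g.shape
(23, 3, 11)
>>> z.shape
(23, 3)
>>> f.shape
(23, 3)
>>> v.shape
(23, 11, 3)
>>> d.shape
(5, 3)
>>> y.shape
(11,)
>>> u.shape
(3, 3)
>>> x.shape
(11, 3)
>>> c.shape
()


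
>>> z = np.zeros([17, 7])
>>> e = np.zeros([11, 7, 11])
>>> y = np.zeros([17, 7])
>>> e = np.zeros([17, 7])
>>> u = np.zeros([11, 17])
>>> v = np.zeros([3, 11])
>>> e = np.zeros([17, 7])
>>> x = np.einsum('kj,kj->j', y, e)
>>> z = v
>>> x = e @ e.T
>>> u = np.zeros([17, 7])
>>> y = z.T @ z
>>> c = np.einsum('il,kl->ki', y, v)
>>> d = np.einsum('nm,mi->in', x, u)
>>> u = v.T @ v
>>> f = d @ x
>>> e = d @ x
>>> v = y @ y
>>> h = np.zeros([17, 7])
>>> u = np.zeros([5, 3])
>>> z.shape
(3, 11)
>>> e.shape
(7, 17)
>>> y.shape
(11, 11)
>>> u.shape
(5, 3)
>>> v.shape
(11, 11)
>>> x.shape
(17, 17)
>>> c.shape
(3, 11)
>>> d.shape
(7, 17)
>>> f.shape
(7, 17)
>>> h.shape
(17, 7)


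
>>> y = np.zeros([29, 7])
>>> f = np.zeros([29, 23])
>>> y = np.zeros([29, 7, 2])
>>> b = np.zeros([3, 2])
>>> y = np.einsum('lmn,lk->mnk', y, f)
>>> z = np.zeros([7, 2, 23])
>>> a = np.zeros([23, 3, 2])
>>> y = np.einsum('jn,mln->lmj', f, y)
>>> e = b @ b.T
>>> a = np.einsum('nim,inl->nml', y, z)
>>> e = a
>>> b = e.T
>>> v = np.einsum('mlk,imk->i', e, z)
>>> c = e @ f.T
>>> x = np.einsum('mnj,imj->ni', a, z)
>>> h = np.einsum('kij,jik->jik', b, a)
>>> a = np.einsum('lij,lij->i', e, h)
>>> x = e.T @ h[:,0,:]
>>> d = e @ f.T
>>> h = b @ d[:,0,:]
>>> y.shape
(2, 7, 29)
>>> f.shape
(29, 23)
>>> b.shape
(23, 29, 2)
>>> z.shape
(7, 2, 23)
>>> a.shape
(29,)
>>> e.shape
(2, 29, 23)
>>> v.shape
(7,)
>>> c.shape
(2, 29, 29)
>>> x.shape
(23, 29, 23)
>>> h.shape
(23, 29, 29)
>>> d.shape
(2, 29, 29)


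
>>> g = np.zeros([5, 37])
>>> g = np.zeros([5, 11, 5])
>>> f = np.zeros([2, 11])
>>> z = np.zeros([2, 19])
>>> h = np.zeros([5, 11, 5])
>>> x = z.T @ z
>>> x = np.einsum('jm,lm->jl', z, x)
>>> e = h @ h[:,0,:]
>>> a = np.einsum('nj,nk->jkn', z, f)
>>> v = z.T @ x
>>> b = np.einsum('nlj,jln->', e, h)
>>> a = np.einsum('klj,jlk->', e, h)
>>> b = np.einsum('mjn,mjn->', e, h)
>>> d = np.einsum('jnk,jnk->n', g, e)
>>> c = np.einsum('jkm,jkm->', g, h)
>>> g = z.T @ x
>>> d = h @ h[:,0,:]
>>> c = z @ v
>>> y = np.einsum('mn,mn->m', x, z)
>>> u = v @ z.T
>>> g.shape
(19, 19)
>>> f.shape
(2, 11)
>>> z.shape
(2, 19)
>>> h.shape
(5, 11, 5)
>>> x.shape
(2, 19)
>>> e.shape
(5, 11, 5)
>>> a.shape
()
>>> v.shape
(19, 19)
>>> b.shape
()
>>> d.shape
(5, 11, 5)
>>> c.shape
(2, 19)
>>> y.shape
(2,)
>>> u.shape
(19, 2)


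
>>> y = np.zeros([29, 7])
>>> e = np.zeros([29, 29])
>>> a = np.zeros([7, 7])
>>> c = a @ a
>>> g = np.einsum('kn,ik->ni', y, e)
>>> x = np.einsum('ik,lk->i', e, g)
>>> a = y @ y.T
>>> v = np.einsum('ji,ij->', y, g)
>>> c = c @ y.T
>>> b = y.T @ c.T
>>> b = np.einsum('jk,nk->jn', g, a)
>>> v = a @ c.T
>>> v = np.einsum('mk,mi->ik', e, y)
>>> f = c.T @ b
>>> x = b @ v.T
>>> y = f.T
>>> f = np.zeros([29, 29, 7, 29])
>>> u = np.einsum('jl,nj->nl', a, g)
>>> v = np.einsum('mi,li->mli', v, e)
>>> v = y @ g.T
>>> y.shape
(29, 29)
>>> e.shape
(29, 29)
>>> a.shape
(29, 29)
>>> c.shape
(7, 29)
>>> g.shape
(7, 29)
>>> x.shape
(7, 7)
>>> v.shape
(29, 7)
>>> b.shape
(7, 29)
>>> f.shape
(29, 29, 7, 29)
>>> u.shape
(7, 29)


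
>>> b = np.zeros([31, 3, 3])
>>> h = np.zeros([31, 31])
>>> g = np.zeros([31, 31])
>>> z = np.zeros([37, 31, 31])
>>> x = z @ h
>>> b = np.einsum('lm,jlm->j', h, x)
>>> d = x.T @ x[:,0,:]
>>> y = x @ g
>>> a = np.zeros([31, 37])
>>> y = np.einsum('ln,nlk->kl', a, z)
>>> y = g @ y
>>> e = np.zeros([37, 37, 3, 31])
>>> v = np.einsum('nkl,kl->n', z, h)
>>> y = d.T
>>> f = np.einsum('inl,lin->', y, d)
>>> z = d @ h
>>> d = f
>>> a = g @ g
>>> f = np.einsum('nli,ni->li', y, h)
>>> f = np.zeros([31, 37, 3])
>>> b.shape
(37,)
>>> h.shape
(31, 31)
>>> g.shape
(31, 31)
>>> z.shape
(31, 31, 31)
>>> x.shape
(37, 31, 31)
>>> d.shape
()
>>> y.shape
(31, 31, 31)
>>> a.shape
(31, 31)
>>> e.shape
(37, 37, 3, 31)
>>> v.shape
(37,)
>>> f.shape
(31, 37, 3)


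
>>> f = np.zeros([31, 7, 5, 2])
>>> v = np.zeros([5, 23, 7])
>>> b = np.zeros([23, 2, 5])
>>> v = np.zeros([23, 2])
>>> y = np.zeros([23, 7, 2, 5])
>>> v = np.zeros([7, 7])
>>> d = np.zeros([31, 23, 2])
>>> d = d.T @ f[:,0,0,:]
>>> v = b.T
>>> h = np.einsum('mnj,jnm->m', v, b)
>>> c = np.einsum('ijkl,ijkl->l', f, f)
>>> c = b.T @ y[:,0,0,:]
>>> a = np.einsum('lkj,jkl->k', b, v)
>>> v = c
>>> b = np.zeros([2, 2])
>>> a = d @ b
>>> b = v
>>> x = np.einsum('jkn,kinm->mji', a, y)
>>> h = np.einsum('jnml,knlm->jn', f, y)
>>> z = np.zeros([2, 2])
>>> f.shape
(31, 7, 5, 2)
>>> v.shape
(5, 2, 5)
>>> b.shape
(5, 2, 5)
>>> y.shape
(23, 7, 2, 5)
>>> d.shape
(2, 23, 2)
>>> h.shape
(31, 7)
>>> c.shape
(5, 2, 5)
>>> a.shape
(2, 23, 2)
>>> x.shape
(5, 2, 7)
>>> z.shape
(2, 2)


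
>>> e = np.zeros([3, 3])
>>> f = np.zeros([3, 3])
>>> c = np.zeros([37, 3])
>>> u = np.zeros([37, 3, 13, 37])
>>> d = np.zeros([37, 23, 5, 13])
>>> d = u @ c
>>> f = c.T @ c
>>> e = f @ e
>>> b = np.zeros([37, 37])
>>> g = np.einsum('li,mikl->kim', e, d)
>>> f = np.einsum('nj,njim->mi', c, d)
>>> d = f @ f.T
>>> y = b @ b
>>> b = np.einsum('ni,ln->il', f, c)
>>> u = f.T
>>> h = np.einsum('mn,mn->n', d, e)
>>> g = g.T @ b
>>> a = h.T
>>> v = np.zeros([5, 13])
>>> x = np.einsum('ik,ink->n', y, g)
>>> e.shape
(3, 3)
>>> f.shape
(3, 13)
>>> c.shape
(37, 3)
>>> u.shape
(13, 3)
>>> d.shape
(3, 3)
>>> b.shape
(13, 37)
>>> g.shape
(37, 3, 37)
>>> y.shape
(37, 37)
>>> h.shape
(3,)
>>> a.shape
(3,)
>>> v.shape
(5, 13)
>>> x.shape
(3,)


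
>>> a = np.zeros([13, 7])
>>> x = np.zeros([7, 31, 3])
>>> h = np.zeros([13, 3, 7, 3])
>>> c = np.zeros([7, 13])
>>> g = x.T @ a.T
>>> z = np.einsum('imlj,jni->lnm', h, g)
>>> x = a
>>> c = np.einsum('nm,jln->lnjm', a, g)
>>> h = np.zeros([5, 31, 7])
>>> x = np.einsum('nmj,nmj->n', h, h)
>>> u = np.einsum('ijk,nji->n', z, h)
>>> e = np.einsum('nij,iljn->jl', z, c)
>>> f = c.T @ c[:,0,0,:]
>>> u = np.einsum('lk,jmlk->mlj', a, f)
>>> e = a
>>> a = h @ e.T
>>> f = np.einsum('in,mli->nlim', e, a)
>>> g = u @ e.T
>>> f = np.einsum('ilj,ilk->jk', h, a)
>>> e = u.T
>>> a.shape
(5, 31, 13)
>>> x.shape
(5,)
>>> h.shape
(5, 31, 7)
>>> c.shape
(31, 13, 3, 7)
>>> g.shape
(3, 13, 13)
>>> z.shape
(7, 31, 3)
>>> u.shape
(3, 13, 7)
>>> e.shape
(7, 13, 3)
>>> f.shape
(7, 13)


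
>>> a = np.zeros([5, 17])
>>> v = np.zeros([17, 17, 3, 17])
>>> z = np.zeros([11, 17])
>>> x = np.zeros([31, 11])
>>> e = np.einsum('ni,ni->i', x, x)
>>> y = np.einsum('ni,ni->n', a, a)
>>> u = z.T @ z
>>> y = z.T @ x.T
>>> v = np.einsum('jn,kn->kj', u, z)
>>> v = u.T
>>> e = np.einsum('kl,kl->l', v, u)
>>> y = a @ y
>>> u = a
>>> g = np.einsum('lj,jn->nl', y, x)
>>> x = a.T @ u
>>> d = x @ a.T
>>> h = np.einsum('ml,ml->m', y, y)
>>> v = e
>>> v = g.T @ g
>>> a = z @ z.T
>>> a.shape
(11, 11)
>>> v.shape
(5, 5)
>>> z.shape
(11, 17)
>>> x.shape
(17, 17)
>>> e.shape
(17,)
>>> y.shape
(5, 31)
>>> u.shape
(5, 17)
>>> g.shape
(11, 5)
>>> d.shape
(17, 5)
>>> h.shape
(5,)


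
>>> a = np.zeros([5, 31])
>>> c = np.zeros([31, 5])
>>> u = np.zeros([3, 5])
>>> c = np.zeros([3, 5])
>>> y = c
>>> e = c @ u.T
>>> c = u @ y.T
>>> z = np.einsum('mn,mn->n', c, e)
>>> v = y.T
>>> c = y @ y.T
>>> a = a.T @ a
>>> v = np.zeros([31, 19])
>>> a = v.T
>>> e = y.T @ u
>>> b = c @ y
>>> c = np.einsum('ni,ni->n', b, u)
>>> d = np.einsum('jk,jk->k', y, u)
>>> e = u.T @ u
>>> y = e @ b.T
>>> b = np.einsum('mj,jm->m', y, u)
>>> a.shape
(19, 31)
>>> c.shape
(3,)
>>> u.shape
(3, 5)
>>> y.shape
(5, 3)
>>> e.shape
(5, 5)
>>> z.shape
(3,)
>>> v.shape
(31, 19)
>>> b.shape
(5,)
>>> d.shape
(5,)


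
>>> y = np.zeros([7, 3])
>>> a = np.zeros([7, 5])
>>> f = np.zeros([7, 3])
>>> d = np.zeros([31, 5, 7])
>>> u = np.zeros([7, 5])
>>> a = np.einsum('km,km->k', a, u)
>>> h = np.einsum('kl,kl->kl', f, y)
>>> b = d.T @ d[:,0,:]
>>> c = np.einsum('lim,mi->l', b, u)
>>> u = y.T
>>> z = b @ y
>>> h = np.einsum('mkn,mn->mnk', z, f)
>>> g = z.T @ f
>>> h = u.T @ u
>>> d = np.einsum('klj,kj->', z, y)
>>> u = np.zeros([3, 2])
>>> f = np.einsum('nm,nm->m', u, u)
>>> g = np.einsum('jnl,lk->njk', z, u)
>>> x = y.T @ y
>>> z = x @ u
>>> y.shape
(7, 3)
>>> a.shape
(7,)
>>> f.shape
(2,)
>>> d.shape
()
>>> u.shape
(3, 2)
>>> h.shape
(7, 7)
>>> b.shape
(7, 5, 7)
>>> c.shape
(7,)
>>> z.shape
(3, 2)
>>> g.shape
(5, 7, 2)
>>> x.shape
(3, 3)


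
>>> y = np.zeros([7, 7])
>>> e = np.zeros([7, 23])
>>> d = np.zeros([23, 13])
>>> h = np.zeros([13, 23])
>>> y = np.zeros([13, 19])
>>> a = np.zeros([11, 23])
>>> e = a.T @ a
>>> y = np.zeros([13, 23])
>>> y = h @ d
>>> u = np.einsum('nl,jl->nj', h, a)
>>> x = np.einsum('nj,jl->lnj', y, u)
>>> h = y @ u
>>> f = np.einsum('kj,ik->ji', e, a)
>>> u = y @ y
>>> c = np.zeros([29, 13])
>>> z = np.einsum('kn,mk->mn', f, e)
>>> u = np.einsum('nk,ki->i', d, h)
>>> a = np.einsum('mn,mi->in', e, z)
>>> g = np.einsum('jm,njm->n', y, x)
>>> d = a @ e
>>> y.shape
(13, 13)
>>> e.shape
(23, 23)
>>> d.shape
(11, 23)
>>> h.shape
(13, 11)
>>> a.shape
(11, 23)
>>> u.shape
(11,)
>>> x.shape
(11, 13, 13)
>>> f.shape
(23, 11)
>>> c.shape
(29, 13)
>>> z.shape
(23, 11)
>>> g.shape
(11,)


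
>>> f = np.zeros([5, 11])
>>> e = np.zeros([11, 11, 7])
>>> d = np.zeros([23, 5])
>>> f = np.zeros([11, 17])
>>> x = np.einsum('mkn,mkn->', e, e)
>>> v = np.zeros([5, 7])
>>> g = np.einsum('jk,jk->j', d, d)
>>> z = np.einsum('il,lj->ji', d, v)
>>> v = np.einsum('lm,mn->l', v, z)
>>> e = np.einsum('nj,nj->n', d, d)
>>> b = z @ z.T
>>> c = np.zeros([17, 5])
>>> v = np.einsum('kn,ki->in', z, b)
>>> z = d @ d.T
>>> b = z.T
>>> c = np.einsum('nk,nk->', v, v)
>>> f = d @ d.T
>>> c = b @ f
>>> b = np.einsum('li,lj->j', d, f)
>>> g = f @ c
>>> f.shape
(23, 23)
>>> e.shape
(23,)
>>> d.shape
(23, 5)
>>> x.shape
()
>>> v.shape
(7, 23)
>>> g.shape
(23, 23)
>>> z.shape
(23, 23)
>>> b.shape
(23,)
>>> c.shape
(23, 23)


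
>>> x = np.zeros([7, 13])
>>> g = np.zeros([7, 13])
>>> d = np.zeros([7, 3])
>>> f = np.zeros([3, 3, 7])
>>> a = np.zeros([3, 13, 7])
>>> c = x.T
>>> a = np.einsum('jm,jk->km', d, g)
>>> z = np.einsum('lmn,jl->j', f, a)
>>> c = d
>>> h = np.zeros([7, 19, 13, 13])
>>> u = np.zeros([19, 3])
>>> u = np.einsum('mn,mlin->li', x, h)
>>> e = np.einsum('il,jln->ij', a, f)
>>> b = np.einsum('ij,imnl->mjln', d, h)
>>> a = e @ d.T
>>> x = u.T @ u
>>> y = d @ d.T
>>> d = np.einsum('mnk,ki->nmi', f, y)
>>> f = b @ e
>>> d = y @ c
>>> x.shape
(13, 13)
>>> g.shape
(7, 13)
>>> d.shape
(7, 3)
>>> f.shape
(19, 3, 13, 3)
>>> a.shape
(13, 7)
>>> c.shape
(7, 3)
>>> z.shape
(13,)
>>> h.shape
(7, 19, 13, 13)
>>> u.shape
(19, 13)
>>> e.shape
(13, 3)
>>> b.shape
(19, 3, 13, 13)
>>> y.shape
(7, 7)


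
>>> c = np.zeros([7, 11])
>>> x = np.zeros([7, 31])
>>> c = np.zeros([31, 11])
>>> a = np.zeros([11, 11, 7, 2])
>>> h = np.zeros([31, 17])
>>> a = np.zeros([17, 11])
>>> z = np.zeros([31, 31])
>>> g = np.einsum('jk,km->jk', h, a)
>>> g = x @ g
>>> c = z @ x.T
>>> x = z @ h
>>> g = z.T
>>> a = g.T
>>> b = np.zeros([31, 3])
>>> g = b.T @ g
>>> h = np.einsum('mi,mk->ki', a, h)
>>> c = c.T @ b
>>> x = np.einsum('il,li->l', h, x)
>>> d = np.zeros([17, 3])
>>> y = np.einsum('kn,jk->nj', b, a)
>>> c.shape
(7, 3)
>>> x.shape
(31,)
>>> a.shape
(31, 31)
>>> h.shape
(17, 31)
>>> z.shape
(31, 31)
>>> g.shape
(3, 31)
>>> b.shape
(31, 3)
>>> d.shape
(17, 3)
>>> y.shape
(3, 31)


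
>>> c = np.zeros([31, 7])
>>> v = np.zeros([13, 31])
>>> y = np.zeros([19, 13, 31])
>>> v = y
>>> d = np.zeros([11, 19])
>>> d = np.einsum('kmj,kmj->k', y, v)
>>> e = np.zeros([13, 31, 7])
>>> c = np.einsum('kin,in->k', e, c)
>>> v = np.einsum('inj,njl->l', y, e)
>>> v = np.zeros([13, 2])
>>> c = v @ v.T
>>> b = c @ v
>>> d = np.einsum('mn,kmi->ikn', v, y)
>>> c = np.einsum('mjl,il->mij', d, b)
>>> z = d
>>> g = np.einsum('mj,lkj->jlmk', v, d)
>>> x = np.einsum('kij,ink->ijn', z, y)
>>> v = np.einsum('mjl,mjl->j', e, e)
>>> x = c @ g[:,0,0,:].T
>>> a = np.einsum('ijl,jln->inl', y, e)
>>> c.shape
(31, 13, 19)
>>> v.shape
(31,)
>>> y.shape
(19, 13, 31)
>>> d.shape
(31, 19, 2)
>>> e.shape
(13, 31, 7)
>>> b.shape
(13, 2)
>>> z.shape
(31, 19, 2)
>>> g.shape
(2, 31, 13, 19)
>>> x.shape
(31, 13, 2)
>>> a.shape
(19, 7, 31)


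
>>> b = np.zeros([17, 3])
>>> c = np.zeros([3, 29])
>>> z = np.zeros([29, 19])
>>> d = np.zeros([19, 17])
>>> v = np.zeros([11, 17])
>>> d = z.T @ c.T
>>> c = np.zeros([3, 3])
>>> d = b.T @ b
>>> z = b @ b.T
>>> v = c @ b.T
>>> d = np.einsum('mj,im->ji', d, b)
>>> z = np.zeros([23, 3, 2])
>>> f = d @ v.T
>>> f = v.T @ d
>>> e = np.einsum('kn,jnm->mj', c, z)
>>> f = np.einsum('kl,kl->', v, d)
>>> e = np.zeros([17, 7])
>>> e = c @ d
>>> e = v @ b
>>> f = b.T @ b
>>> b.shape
(17, 3)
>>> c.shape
(3, 3)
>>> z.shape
(23, 3, 2)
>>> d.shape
(3, 17)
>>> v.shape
(3, 17)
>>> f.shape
(3, 3)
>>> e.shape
(3, 3)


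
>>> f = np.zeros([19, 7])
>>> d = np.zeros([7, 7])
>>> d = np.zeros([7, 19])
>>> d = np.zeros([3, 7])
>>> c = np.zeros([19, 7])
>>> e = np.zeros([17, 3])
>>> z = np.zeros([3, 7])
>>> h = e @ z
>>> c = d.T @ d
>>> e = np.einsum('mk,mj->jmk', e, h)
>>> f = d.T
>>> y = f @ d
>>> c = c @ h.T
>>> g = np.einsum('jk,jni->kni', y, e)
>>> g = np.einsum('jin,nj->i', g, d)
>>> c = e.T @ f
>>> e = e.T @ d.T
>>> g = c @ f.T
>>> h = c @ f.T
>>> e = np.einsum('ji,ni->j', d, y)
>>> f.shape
(7, 3)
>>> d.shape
(3, 7)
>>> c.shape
(3, 17, 3)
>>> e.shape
(3,)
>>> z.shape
(3, 7)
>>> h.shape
(3, 17, 7)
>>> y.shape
(7, 7)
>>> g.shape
(3, 17, 7)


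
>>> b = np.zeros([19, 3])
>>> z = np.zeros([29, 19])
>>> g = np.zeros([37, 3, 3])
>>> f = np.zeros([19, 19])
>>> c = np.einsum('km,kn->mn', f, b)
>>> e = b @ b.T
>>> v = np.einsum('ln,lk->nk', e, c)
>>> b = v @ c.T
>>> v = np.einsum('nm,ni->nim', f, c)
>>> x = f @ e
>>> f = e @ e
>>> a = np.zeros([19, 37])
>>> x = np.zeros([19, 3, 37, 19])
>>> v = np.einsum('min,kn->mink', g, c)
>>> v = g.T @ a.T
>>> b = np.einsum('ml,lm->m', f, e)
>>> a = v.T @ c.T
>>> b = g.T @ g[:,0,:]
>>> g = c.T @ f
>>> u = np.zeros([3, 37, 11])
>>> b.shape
(3, 3, 3)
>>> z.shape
(29, 19)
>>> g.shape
(3, 19)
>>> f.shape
(19, 19)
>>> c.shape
(19, 3)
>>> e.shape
(19, 19)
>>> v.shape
(3, 3, 19)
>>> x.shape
(19, 3, 37, 19)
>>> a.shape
(19, 3, 19)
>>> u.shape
(3, 37, 11)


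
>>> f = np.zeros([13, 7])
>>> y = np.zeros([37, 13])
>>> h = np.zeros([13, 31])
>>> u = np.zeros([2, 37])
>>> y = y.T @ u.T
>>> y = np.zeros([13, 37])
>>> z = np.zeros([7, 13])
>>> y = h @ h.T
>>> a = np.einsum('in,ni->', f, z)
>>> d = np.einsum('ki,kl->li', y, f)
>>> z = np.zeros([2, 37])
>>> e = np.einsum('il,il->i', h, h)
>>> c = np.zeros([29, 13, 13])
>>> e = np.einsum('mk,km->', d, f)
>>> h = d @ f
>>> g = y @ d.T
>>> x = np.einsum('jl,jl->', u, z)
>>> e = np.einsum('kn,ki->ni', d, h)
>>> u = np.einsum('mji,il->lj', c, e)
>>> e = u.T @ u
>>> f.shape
(13, 7)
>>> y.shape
(13, 13)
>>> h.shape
(7, 7)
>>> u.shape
(7, 13)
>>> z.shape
(2, 37)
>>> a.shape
()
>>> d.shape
(7, 13)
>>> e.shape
(13, 13)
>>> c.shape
(29, 13, 13)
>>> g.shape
(13, 7)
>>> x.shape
()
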